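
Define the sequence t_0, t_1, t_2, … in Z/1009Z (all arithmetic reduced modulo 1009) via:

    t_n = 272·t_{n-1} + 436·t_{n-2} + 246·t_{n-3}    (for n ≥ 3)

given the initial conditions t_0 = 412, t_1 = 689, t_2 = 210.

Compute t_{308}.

t_3 = 272·210 + 436·689 + 246·412 = 790
t_4 = 272·790 + 436·210 + 246·689 = 695
t_5 = 272·695 + 436·790 + 246·210 = 929
t_6 = 272·929 + 436·695 + 246·790 = 361
t_7 = 272·361 + 436·929 + 246·695 = 194
t_8 = 272·194 + 436·361 + 246·929 = 792
Continuing the recurrence:
  t_9 = 349;  t_10 = 617;  t_11 = 230;  t_12 = 709;  t_13 = 950;  t_14 = 542
  t_15 = 477;  t_16 = 410;  t_17 = 792;  t_18 = 972;  t_19 = 220;  t_20 = 416
  t_21 = 188;  t_22 = 76;  t_23 = 149;  t_24 = 850;  t_25 = 52;  t_26 = 645
  t_27 = 585;  t_28 = 91;  t_29 = 576;  t_30 = 225;  t_31 = 743;  t_32 = 959
  t_33 = 440;  t_34 = 156;  t_35 = 1001;  t_36 = 532;  t_37 = 999;  t_38 = 239
  t_39 = 819;  t_40 = 623;  t_41 = 114;  t_42 = 619;  t_43 = 18;  t_44 = 124
  t_45 = 122;  t_46 = 866;  t_47 = 404;  t_48 = 868;  t_49 = 705;  t_50 = 625
  t_51 = 752;  t_52 = 678;  t_53 = 98;  t_54 = 738;  t_55 = 598;  t_56 = 1005
  t_57 = 255;  t_58 = 816;  t_59 = 187;  t_60 = 185;  t_61 = 627;  t_62 = 560
  t_63 = 1008;  t_64 = 584;  t_65 = 535;  t_66 = 334;  t_67 = 605;  t_68 = 861
  t_69 = 970;  t_70 = 37;  t_71 = 39;  t_72 = 1002;  t_73 = 995;  t_74 = 716
  t_75 = 261;  t_76 = 340;  t_77 = 1;  t_78 = 828;  t_79 = 538;  t_80 = 63
  t_81 = 333;  t_82 = 160;  t_83 = 388;  t_84 = 928;  t_85 = 840;  t_86 = 38
  t_87 = 473;  t_88 = 732;  t_89 = 990;  t_90 = 508;  t_91 = 201;  t_92 = 65
  t_93 = 232;  t_94 = 639;  t_95 = 358;  t_96 = 191;  t_97 = 985;  t_98 = 349
  t_99 = 280;  t_100 = 440;  t_101 = 698;  t_102 = 562;  t_103 = 392;  t_104 = 702
  t_105 = 653;  t_106 = 954;  t_107 = 498;  t_108 = 693;  t_109 = 602;  t_110 = 153
  t_111 = 336;  t_112 = 465;  t_113 = 851;  t_114 = 260;  t_115 = 187;  t_116 = 240
  t_117 = 900;  t_118 = 923;  t_119 = 232;  t_120 = 812;  t_121 = 178;  t_122 = 425
  t_123 = 459;  t_124 = 786;  t_125 = 849;  t_126 = 418;  t_127 = 177;  t_128 = 331
  t_129 = 629;  t_130 = 751;  t_131 = 956;  t_132 = 587;  t_133 = 440;  t_134 = 343
  t_135 = 713;  t_136 = 701;  t_137 = 698;  t_138 = 914;  t_139 = 920;  t_140 = 135
  t_141 = 780;  t_142 = 912;  t_143 = 819;  t_144 = 35;  t_145 = 691;  t_146 = 77
  t_147 = 887;  t_148 = 862;  t_149 = 432;  t_150 = 193;  t_151 = 868;  t_152 = 718
  t_153 = 687;  t_154 = 77;  t_155 = 676;  t_156 = 1008;  t_157 = 616;  t_158 = 442
  t_159 = 89;  t_160 = 171;  t_161 = 320;  t_162 = 861;  t_163 = 70;  t_164 = 944
  t_165 = 648;  t_166 = 669;  t_167 = 510;  t_168 = 556;  t_169 = 369;  t_170 = 68
  t_171 = 339;  t_172 = 740;  t_173 = 554;  t_174 = 763;  t_175 = 495;  t_176 = 210
  t_177 = 534;  t_178 = 383;  t_179 = 195;  t_180 = 260;  t_181 = 735;  t_182 = 28
  t_183 = 544;  t_184 = 953;  t_185 = 806;  t_186 = 715;  t_187 = 377;  t_188 = 97
  t_189 = 379;  t_190 = 1007;  t_191 = 888;  t_192 = 928;  t_193 = 395;  t_194 = 989
  t_195 = 549;  t_196 = 663;  t_197 = 81;  t_198 = 176;  t_199 = 90;  t_200 = 62
  t_201 = 518;  t_202 = 376;  t_203 = 312;  t_204 = 880;  t_205 = 721;  t_206 = 694
  t_207 = 187;  t_208 = 80;  t_209 = 577;  t_210 = 711;  t_211 = 504;  t_212 = 779
  t_213 = 129;  t_214 = 270;  t_215 = 456;  t_216 = 47;  t_217 = 545;  t_218 = 406
  t_219 = 410;  t_220 = 844;  t_221 = 677;  t_222 = 165;  t_223 = 798;  t_224 = 479
  t_225 = 180;  t_226 = 62;  t_227 = 279;  t_228 = 895;  t_229 = 952;  t_230 = 399
  t_231 = 137;  t_232 = 451;  t_233 = 56;  t_234 = 383;  t_235 = 405;  t_236 = 332
  t_237 = 889;  t_238 = 861;  t_239 = 195;  t_240 = 361;  t_241 = 499;  t_242 = 52
  t_243 = 661;  t_244 = 320;  t_245 = 572;  t_246 = 633;  t_247 = 833;  t_248 = 543
  t_249 = 662;  t_250 = 186;  t_251 = 590;  t_252 = 828;  t_253 = 505;  t_254 = 775
  t_255 = 7;  t_256 = 903;  t_257 = 403;  t_258 = 546;  t_259 = 489;  t_260 = 8
  t_261 = 582;  t_262 = 575;  t_263 = 448;  t_264 = 129;  t_265 = 554;  t_266 = 314
  t_267 = 491;  t_268 = 113;  t_269 = 185;  t_270 = 412;  t_271 = 560;  t_272 = 96
  t_273 = 312;  t_274 = 122;  t_275 = 113;  t_276 = 249;  t_277 = 703;  t_278 = 662
  t_279 = 948;  t_280 = 9;  t_281 = 471;  t_282 = 995;  t_283 = 953;  t_284 = 693
  t_285 = 205;  t_286 = 63;  t_287 = 528;  t_288 = 543;  t_289 = 901;  t_290 = 254
  t_291 = 192;  t_292 = 185;  t_293 = 770;  t_294 = 326;  t_295 = 717;  t_296 = 891
  t_297 = 499;  t_298 = 340;  t_299 = 514;  t_300 = 139;  t_301 = 474;  t_302 = 159
  t_303 = 577;  t_304 = 821;  t_305 = 417;  t_306 = 859
t_307 = 272·859 + 436·417 + 246·821 = 927
t_308 = 272·927 + 436·859 + 246·417 = 752

752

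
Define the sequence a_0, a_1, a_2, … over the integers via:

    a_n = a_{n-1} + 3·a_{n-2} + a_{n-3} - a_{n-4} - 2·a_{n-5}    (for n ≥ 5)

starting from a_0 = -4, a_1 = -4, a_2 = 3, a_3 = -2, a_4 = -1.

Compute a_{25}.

109027280

a_5 = 1·-1 + 3·-2 + 1·3 + -1·-4 + -2·-4 = 8
a_6 = 1·8 + 3·-1 + 1·-2 + -1·3 + -2·-4 = 8
a_7 = 1·8 + 3·8 + 1·-1 + -1·-2 + -2·3 = 27
a_8 = 1·27 + 3·8 + 1·8 + -1·-1 + -2·-2 = 64
a_9 = 1·64 + 3·27 + 1·8 + -1·8 + -2·-1 = 147
a_10 = 1·147 + 3·64 + 1·27 + -1·8 + -2·8 = 342
a_11 = 1·342 + 3·147 + 1·64 + -1·27 + -2·8 = 804
a_12 = 1·804 + 3·342 + 1·147 + -1·64 + -2·27 = 1859
a_13 = 1·1859 + 3·804 + 1·342 + -1·147 + -2·64 = 4338
a_14 = 1·4338 + 3·1859 + 1·804 + -1·342 + -2·147 = 10083
a_15 = 1·10083 + 3·4338 + 1·1859 + -1·804 + -2·342 = 23468
a_16 = 1·23468 + 3·10083 + 1·4338 + -1·1859 + -2·804 = 54588
a_17 = 1·54588 + 3·23468 + 1·10083 + -1·4338 + -2·1859 = 127019
a_18 = 1·127019 + 3·54588 + 1·23468 + -1·10083 + -2·4338 = 295492
a_19 = 1·295492 + 3·127019 + 1·54588 + -1·23468 + -2·10083 = 687503
a_20 = 1·687503 + 3·295492 + 1·127019 + -1·54588 + -2·23468 = 1599474
a_21 = 1·1599474 + 3·687503 + 1·295492 + -1·127019 + -2·54588 = 3721280
a_22 = 1·3721280 + 3·1599474 + 1·687503 + -1·295492 + -2·127019 = 8657675
a_23 = 1·8657675 + 3·3721280 + 1·1599474 + -1·687503 + -2·295492 = 20142502
a_24 = 1·20142502 + 3·8657675 + 1·3721280 + -1·1599474 + -2·687503 = 46862327
a_25 = 1·46862327 + 3·20142502 + 1·8657675 + -1·3721280 + -2·1599474 = 109027280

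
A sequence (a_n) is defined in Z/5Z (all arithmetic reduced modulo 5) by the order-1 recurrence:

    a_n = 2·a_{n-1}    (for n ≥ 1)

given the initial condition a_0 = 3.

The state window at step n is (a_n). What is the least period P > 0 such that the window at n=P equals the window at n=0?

n=0: window = (3)
n=1: window = (1)
n=2: window = (2)
n=3: window = (4)
n=4: window = (3)
window at n=4 equals window at n=0 → period = 4

4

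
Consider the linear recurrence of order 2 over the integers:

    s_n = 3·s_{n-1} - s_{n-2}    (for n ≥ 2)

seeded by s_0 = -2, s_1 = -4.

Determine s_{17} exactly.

-18454930

s_2 = 3·-4 + -1·-2 = -10
s_3 = 3·-10 + -1·-4 = -26
s_4 = 3·-26 + -1·-10 = -68
s_5 = 3·-68 + -1·-26 = -178
s_6 = 3·-178 + -1·-68 = -466
s_7 = 3·-466 + -1·-178 = -1220
s_8 = 3·-1220 + -1·-466 = -3194
s_9 = 3·-3194 + -1·-1220 = -8362
s_10 = 3·-8362 + -1·-3194 = -21892
s_11 = 3·-21892 + -1·-8362 = -57314
s_12 = 3·-57314 + -1·-21892 = -150050
s_13 = 3·-150050 + -1·-57314 = -392836
s_14 = 3·-392836 + -1·-150050 = -1028458
s_15 = 3·-1028458 + -1·-392836 = -2692538
s_16 = 3·-2692538 + -1·-1028458 = -7049156
s_17 = 3·-7049156 + -1·-2692538 = -18454930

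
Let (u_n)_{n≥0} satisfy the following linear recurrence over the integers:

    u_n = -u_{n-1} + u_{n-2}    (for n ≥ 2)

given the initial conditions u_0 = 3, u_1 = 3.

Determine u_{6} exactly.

-9

u_2 = -1·3 + 1·3 = 0
u_3 = -1·0 + 1·3 = 3
u_4 = -1·3 + 1·0 = -3
u_5 = -1·-3 + 1·3 = 6
u_6 = -1·6 + 1·-3 = -9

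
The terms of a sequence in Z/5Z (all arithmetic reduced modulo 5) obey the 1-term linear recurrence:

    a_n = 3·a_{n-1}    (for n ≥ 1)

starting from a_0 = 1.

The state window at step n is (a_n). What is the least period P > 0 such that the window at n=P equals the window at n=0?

n=0: window = (1)
n=1: window = (3)
n=2: window = (4)
n=3: window = (2)
n=4: window = (1)
window at n=4 equals window at n=0 → period = 4

4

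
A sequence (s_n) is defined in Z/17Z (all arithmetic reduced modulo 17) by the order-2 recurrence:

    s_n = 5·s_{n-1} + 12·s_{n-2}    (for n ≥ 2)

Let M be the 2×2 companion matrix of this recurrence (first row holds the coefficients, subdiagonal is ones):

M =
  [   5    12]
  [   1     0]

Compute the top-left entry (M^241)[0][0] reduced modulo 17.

(M^241)[0][0] is the top entry after applying M 241 times to the unit state (1, 0). Equivalently it is h_{242} for the auxiliary sequence (h_n) obeying the same recurrence with h_1 = 1 and h_i = 0 for 0 ≤ i < 1:
h_2 = 5·1 + 12·0 = 5
h_3 = 5·5 + 12·1 = 3
h_4 = 5·3 + 12·5 = 7
h_5 = 5·7 + 12·3 = 3
h_6 = 5·3 + 12·7 = 14
h_7 = 5·14 + 12·3 = 4
Continuing the recurrence:
  h_8 = 1;  h_9 = 2;  h_10 = 5;  h_11 = 15;  h_12 = 16;  h_13 = 5
  h_14 = 13;  h_15 = 6;  h_16 = 16;  h_17 = 16;  h_18 = 0;  h_19 = 5
  h_20 = 8;  h_21 = 15;  h_22 = 1;  h_23 = 15;  h_24 = 2;  h_25 = 3
  h_26 = 5;  h_27 = 10;  h_28 = 8;  h_29 = 7;  h_30 = 12;  h_31 = 8
  h_32 = 14;  h_33 = 13;  h_34 = 12;  h_35 = 12;  h_36 = 0;  h_37 = 8
  h_38 = 6;  h_39 = 7;  h_40 = 5;  h_41 = 7;  h_42 = 10;  h_43 = 15
  h_44 = 8;  h_45 = 16;  h_46 = 6;  h_47 = 1;  h_48 = 9;  h_49 = 6
  h_50 = 2;  h_51 = 14;  h_52 = 9;  h_53 = 9;  h_54 = 0;  h_55 = 6
  h_56 = 13;  h_57 = 1;  h_58 = 8;  h_59 = 1;  h_60 = 16;  h_61 = 7
  h_62 = 6;  h_63 = 12;  h_64 = 13;  h_65 = 5;  h_66 = 11;  h_67 = 13
  h_68 = 10;  h_69 = 2;  h_70 = 11;  h_71 = 11;  h_72 = 0;  h_73 = 13
  h_74 = 14;  h_75 = 5;  h_76 = 6;  h_77 = 5;  h_78 = 12;  h_79 = 1
  h_80 = 13;  h_81 = 9;  h_82 = 14;  h_83 = 8;  h_84 = 4;  h_85 = 14
  h_86 = 16;  h_87 = 10;  h_88 = 4;  h_89 = 4;  h_90 = 0;  h_91 = 14
  h_92 = 2;  h_93 = 8;  h_94 = 13;  h_95 = 8;  h_96 = 9;  h_97 = 5
  h_98 = 14;  h_99 = 11;  h_100 = 2;  h_101 = 6;  h_102 = 3;  h_103 = 2
  h_104 = 12;  h_105 = 16;  h_106 = 3;  h_107 = 3;  h_108 = 0;  h_109 = 2
  h_110 = 10;  h_111 = 6;  h_112 = 14;  h_113 = 6;  h_114 = 11;  h_115 = 8
  h_116 = 2;  h_117 = 4;  h_118 = 10;  h_119 = 13;  h_120 = 15;  h_121 = 10
  h_122 = 9;  h_123 = 12;  h_124 = 15;  h_125 = 15;  h_126 = 0;  h_127 = 10
  h_128 = 16;  h_129 = 13;  h_130 = 2;  h_131 = 13;  h_132 = 4;  h_133 = 6
  h_134 = 10;  h_135 = 3;  h_136 = 16;  h_137 = 14;  h_138 = 7;  h_139 = 16
  h_140 = 11;  h_141 = 9;  h_142 = 7;  h_143 = 7;  h_144 = 0;  h_145 = 16
  h_146 = 12;  h_147 = 14;  h_148 = 10;  h_149 = 14;  h_150 = 3;  h_151 = 13
  h_152 = 16;  h_153 = 15;  h_154 = 12;  h_155 = 2;  h_156 = 1;  h_157 = 12
  h_158 = 4;  h_159 = 11;  h_160 = 1;  h_161 = 1;  h_162 = 0;  h_163 = 12
  h_164 = 9;  h_165 = 2;  h_166 = 16;  h_167 = 2;  h_168 = 15;  h_169 = 14
  h_170 = 12;  h_171 = 7;  h_172 = 9;  h_173 = 10;  h_174 = 5;  h_175 = 9
  h_176 = 3;  h_177 = 4;  h_178 = 5;  h_179 = 5;  h_180 = 0;  h_181 = 9
  h_182 = 11;  h_183 = 10;  h_184 = 12;  h_185 = 10;  h_186 = 7;  h_187 = 2
  h_188 = 9;  h_189 = 1;  h_190 = 11;  h_191 = 16;  h_192 = 8;  h_193 = 11
  h_194 = 15;  h_195 = 3;  h_196 = 8;  h_197 = 8;  h_198 = 0;  h_199 = 11
  h_200 = 4;  h_201 = 16;  h_202 = 9;  h_203 = 16;  h_204 = 1;  h_205 = 10
  h_206 = 11;  h_207 = 5;  h_208 = 4;  h_209 = 12;  h_210 = 6;  h_211 = 4
  h_212 = 7;  h_213 = 15;  h_214 = 6;  h_215 = 6;  h_216 = 0;  h_217 = 4
  h_218 = 3;  h_219 = 12;  h_220 = 11;  h_221 = 12;  h_222 = 5;  h_223 = 16
  h_224 = 4;  h_225 = 8;  h_226 = 3;  h_227 = 9;  h_228 = 13;  h_229 = 3
  h_230 = 1;  h_231 = 7;  h_232 = 13;  h_233 = 13;  h_234 = 0;  h_235 = 3
  h_236 = 15;  h_237 = 9;  h_238 = 4;  h_239 = 9;  h_240 = 8
h_241 = 5·8 + 12·9 = 12
h_242 = 5·12 + 12·8 = 3

3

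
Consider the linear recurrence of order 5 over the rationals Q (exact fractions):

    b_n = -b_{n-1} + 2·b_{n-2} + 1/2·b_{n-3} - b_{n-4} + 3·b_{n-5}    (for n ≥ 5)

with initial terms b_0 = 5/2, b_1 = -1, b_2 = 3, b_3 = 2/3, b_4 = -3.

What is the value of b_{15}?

b_5 = -1·-3 + 2·2/3 + 1/2·3 + -1·-1 + 3·5/2 = 43/3
b_6 = -1·43/3 + 2·-3 + 1/2·2/3 + -1·3 + 3·-1 = -26
b_7 = -1·-26 + 2·43/3 + 1/2·-3 + -1·2/3 + 3·3 = 123/2
b_8 = -1·123/2 + 2·-26 + 1/2·43/3 + -1·-3 + 3·2/3 = -304/3
b_9 = -1·-304/3 + 2·123/2 + 1/2·-26 + -1·43/3 + 3·-3 = 188
b_10 = -1·188 + 2·-304/3 + 1/2·123/2 + -1·-26 + 3·43/3 = -3491/12
b_11 = -1·-3491/12 + 2·188 + 1/2·-304/3 + -1·123/2 + 3·-26 = 1907/4
b_12 = -1·1907/4 + 2·-3491/12 + 1/2·188 + -1·-304/3 + 3·123/2 = -2715/4
b_13 = -1·-2715/4 + 2·1907/4 + 1/2·-3491/12 + -1·188 + 3·-304/3 = 23875/24
b_14 = -1·23875/24 + 2·-2715/4 + 1/2·1907/4 + -1·-3491/12 + 3·188 = -1259
b_15 = -1·-1259 + 2·23875/24 + 1/2·-2715/4 + -1·1907/4 + 3·-3491/12 = 37433/24

37433/24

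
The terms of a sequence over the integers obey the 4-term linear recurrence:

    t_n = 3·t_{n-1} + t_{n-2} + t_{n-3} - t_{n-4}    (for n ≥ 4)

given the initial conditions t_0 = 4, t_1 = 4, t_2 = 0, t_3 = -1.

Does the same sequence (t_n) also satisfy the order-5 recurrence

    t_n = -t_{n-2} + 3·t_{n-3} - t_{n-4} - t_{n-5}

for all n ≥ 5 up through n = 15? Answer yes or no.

no

Terms t_0..t_15: 4, 4, 0, -1, -3, -14, -46, -154, -519, -1743, -5856, -19676, -66108, -222113, -746267, -2507346
n=5: candidate gives -7, actual t_5 = -14 ✗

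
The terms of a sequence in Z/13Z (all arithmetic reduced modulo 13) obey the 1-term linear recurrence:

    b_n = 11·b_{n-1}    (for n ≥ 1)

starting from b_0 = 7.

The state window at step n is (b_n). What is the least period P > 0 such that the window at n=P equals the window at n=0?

12

n=0: window = (7)
n=1: window = (12)
n=2: window = (2)
n=3: window = (9)
n=4: window = (8)
n=5: window = (10)
n=6: window = (6)
n=7: window = (1)
n=8: window = (11)
n=9: window = (4)
n=10: window = (5)
n=11: window = (3)
n=12: window = (7)
window at n=12 equals window at n=0 → period = 12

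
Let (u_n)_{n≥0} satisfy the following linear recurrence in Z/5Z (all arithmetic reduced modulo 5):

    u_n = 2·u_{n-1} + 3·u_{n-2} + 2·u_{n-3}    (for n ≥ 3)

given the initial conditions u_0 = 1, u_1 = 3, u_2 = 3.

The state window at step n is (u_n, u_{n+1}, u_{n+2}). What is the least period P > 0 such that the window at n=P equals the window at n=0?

124

n=0: window = (1, 3, 3)
n=1: window = (3, 3, 2)
n=2: window = (3, 2, 4)
n=3: window = (2, 4, 0)
n=4: window = (4, 0, 1)
n=5: window = (0, 1, 0)
n=6: window = (1, 0, 3)
n=7: window = (0, 3, 3)
n=8: window = (3, 3, 0)
n=9: window = (3, 0, 0)
n=10: window = (0, 0, 1)
n=11: window = (0, 1, 2)
n=12: window = (1, 2, 2)
n=13: window = (2, 2, 2)
n=14: window = (2, 2, 4)
n=15: window = (2, 4, 3)
n=16: window = (4, 3, 2)
n=17: window = (3, 2, 1)
n=18: window = (2, 1, 4)
n=19: window = (1, 4, 0)
n=20: window = (4, 0, 4)
n=21: window = (0, 4, 1)
n=22: window = (4, 1, 4)
n=23: window = (1, 4, 4)
n=24: window = (4, 4, 2)
n=25: window = (4, 2, 4)
n=26: window = (2, 4, 2)
n=27: window = (4, 2, 0)
n=28: window = (2, 0, 4)
n=29: window = (0, 4, 2)
n=30: window = (4, 2, 1)
n=31: window = (2, 1, 1)
n=32: window = (1, 1, 4)
n=33: window = (1, 4, 3)
n=34: window = (4, 3, 0)
n=35: window = (3, 0, 2)
n=36: window = (0, 2, 0)
n=37: window = (2, 0, 1)
n=38: window = (0, 1, 1)
n=39: window = (1, 1, 0)
n=40: window = (1, 0, 0)
…
n=122: window = (0, 2, 1)
n=123: window = (2, 1, 3)
n=124: window = (1, 3, 3)
window at n=124 equals window at n=0 → period = 124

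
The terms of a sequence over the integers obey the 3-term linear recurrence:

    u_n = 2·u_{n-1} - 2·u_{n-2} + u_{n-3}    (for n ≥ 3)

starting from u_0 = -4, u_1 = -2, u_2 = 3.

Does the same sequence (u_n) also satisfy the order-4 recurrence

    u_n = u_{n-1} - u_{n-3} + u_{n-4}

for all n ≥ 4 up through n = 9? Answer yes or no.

yes

Terms u_0..u_9: -4, -2, 3, 6, 4, -1, -4, -2, 3, 6
n=4: candidate gives 4, actual u_4 = 4 ✓
n=5: candidate gives -1, actual u_5 = -1 ✓
n=6: candidate gives -4, actual u_6 = -4 ✓
n=7: candidate gives -2, actual u_7 = -2 ✓
n=8: candidate gives 3, actual u_8 = 3 ✓
n=9: candidate gives 6, actual u_9 = 6 ✓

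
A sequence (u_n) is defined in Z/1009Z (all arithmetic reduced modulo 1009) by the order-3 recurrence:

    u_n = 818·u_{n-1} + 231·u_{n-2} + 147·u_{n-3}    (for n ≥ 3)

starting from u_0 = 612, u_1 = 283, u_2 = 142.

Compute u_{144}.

878

u_3 = 818·142 + 231·283 + 147·612 = 72
u_4 = 818·72 + 231·142 + 147·283 = 111
u_5 = 818·111 + 231·72 + 147·142 = 161
u_6 = 818·161 + 231·111 + 147·72 = 429
u_7 = 818·429 + 231·161 + 147·111 = 830
u_8 = 818·830 + 231·429 + 147·161 = 560
Continuing the recurrence:
  u_9 = 519;  u_10 = 891;  u_11 = 749;  u_12 = 822;  u_13 = 689;  u_14 = 892
  u_15 = 649;  u_16 = 747;  u_17 = 133;  u_18 = 397;  u_19 = 129;  u_20 = 854
  u_21 = 719;  u_22 = 206;  u_23 = 31;  u_24 = 44;  u_25 = 787;  u_26 = 619
  u_27 = 415;  u_28 = 820;  u_29 = 977;  u_30 = 251;  u_31 = 631;  u_32 = 359
  u_33 = 72;  u_34 = 494;  u_35 = 276;  u_36 = 343;  u_37 = 231;  u_38 = 9
  u_39 = 154;  u_40 = 568;  u_41 = 48;  u_42 = 391;  u_43 = 732;  u_44 = 952
  u_45 = 341;  u_46 = 45;  u_47 = 248;  u_48 = 37;  u_49 = 332;  u_50 = 762
  u_51 = 156;  u_52 = 293;  u_53 = 268;  u_54 = 76;  u_55 = 662;  u_56 = 131
  u_57 = 840;  u_58 = 432;  u_59 = 624;  u_60 = 161;  u_61 = 322;  u_62 = 823
  u_63 = 387;  u_64 = 72;  u_65 = 880;  u_66 = 287;  u_67 = 634;  u_68 = 906
  u_69 = 462;  u_70 = 334;  u_71 = 544;  u_72 = 804;  u_73 = 9;  u_74 = 624
  u_75 = 74;  u_76 = 163;  u_77 = 1005;  u_78 = 863;  u_79 = 473;  u_80 = 459
  u_81 = 132;  u_82 = 7;  u_83 = 773;  u_84 = 512;  u_85 = 71;  u_86 = 398
  u_87 = 512;  u_88 = 547;  u_89 = 662;  u_90 = 513;  u_91 = 142;  u_92 = 12
  u_93 = 985;  u_94 = 987;  u_95 = 422;  u_96 = 589;  u_97 = 920;  u_98 = 175
  u_99 = 311;  u_100 = 229;  u_101 = 350;  u_102 = 487;  u_103 = 307;  u_104 = 374
  u_105 = 442;  u_106 = 687;  u_107 = 638;  u_108 = 913;  u_109 = 327;  u_110 = 72
  u_111 = 250;  u_112 = 807;  u_113 = 971;  u_114 = 373;  u_115 = 266;  u_116 = 510
  u_117 = 705;  u_118 = 59;  u_119 = 540;  u_120 = 1007;  u_121 = 607;  u_122 = 314
  u_123 = 238;  u_124 = 270;  u_125 = 125;  u_126 = 833;  u_127 = 272;  u_128 = 433
  u_129 = 671;  u_130 = 747;  u_131 = 300;  u_132 = 995;  u_133 = 163;  u_134 = 652
  u_135 = 864;  u_136 = 468;  u_137 = 204;  u_138 = 406;  u_139 = 32;  u_140 = 618
  u_141 = 495;  u_142 = 449
u_143 = 818·449 + 231·495 + 147·618 = 370
u_144 = 818·370 + 231·449 + 147·495 = 878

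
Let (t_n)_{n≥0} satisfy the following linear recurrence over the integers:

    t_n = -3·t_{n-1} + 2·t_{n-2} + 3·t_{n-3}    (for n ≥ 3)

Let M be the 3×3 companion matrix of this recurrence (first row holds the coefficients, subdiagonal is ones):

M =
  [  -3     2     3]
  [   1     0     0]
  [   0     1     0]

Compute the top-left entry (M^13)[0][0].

-6083868

(M^13)[0][0] is the top entry after applying M 13 times to the unit state (1, 0, 0). Equivalently it is h_{15} for the auxiliary sequence (h_n) obeying the same recurrence with h_2 = 1 and h_i = 0 for 0 ≤ i < 2:
h_3 = -3·1 + 2·0 + 3·0 = -3
h_4 = -3·-3 + 2·1 + 3·0 = 11
h_5 = -3·11 + 2·-3 + 3·1 = -36
h_6 = -3·-36 + 2·11 + 3·-3 = 121
h_7 = -3·121 + 2·-36 + 3·11 = -402
h_8 = -3·-402 + 2·121 + 3·-36 = 1340
h_9 = -3·1340 + 2·-402 + 3·121 = -4461
h_10 = -3·-4461 + 2·1340 + 3·-402 = 14857
h_11 = -3·14857 + 2·-4461 + 3·1340 = -49473
h_12 = -3·-49473 + 2·14857 + 3·-4461 = 164750
h_13 = -3·164750 + 2·-49473 + 3·14857 = -548625
h_14 = -3·-548625 + 2·164750 + 3·-49473 = 1826956
h_15 = -3·1826956 + 2·-548625 + 3·164750 = -6083868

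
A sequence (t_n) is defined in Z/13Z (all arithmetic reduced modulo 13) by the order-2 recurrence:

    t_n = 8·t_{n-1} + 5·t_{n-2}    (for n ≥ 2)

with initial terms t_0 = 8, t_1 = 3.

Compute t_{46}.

t_2 = 8·3 + 5·8 = 12
t_3 = 8·12 + 5·3 = 7
t_4 = 8·7 + 5·12 = 12
t_5 = 8·12 + 5·7 = 1
t_6 = 8·1 + 5·12 = 3
t_7 = 8·3 + 5·1 = 3
t_8 = 8·3 + 5·3 = 0
t_9 = 8·0 + 5·3 = 2
t_10 = 8·2 + 5·0 = 3
t_11 = 8·3 + 5·2 = 8
t_12 = 8·8 + 5·3 = 1
t_13 = 8·1 + 5·8 = 9
t_14 = 8·9 + 5·1 = 12
t_15 = 8·12 + 5·9 = 11
t_16 = 8·11 + 5·12 = 5
t_17 = 8·5 + 5·11 = 4
t_18 = 8·4 + 5·5 = 5
t_19 = 8·5 + 5·4 = 8
t_20 = 8·8 + 5·5 = 11
t_21 = 8·11 + 5·8 = 11
t_22 = 8·11 + 5·11 = 0
t_23 = 8·0 + 5·11 = 3
t_24 = 8·3 + 5·0 = 11
t_25 = 8·11 + 5·3 = 12
t_26 = 8·12 + 5·11 = 8
t_27 = 8·8 + 5·12 = 7
t_28 = 8·7 + 5·8 = 5
t_29 = 8·5 + 5·7 = 10
t_30 = 8·10 + 5·5 = 1
t_31 = 8·1 + 5·10 = 6
t_32 = 8·6 + 5·1 = 1
t_33 = 8·1 + 5·6 = 12
t_34 = 8·12 + 5·1 = 10
t_35 = 8·10 + 5·12 = 10
t_36 = 8·10 + 5·10 = 0
t_37 = 8·0 + 5·10 = 11
t_38 = 8·11 + 5·0 = 10
t_39 = 8·10 + 5·11 = 5
t_40 = 8·5 + 5·10 = 12
t_41 = 8·12 + 5·5 = 4
t_42 = 8·4 + 5·12 = 1
t_43 = 8·1 + 5·4 = 2
t_44 = 8·2 + 5·1 = 8
t_45 = 8·8 + 5·2 = 9
t_46 = 8·9 + 5·8 = 8

8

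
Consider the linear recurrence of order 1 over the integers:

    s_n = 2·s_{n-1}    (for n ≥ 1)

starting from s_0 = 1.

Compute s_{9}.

512

s_1 = 2·1 = 2
s_2 = 2·2 = 4
s_3 = 2·4 = 8
s_4 = 2·8 = 16
s_5 = 2·16 = 32
s_6 = 2·32 = 64
s_7 = 2·64 = 128
s_8 = 2·128 = 256
s_9 = 2·256 = 512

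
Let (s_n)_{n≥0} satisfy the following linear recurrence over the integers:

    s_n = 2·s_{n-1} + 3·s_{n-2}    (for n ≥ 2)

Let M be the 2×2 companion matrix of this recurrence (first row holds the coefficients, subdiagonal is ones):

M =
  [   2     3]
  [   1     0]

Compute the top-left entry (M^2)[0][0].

7

(M^2)[0][0] is the top entry after applying M 2 times to the unit state (1, 0). Equivalently it is h_{3} for the auxiliary sequence (h_n) obeying the same recurrence with h_1 = 1 and h_i = 0 for 0 ≤ i < 1:
h_2 = 2·1 + 3·0 = 2
h_3 = 2·2 + 3·1 = 7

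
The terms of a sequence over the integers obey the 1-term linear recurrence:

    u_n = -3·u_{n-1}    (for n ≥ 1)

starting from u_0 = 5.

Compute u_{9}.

-98415

u_1 = -3·5 = -15
u_2 = -3·-15 = 45
u_3 = -3·45 = -135
u_4 = -3·-135 = 405
u_5 = -3·405 = -1215
u_6 = -3·-1215 = 3645
u_7 = -3·3645 = -10935
u_8 = -3·-10935 = 32805
u_9 = -3·32805 = -98415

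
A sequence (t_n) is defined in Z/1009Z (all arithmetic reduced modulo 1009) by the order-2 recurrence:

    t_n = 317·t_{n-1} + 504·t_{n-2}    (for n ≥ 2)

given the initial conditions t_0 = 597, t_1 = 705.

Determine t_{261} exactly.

t_2 = 317·705 + 504·597 = 702
t_3 = 317·702 + 504·705 = 706
t_4 = 317·706 + 504·702 = 462
t_5 = 317·462 + 504·706 = 805
t_6 = 317·805 + 504·462 = 686
t_7 = 317·686 + 504·805 = 629
Continuing the recurrence:
  t_8 = 277;  t_9 = 216;  t_10 = 226;  t_11 = 904;  t_12 = 908;  t_13 = 828
  t_14 = 691;  t_15 = 689;  t_16 = 628;  t_17 = 463;  t_18 = 152;  t_19 = 25
  t_20 = 786;  t_21 = 431;  t_22 = 19;  t_23 = 258;  t_24 = 552;  t_25 = 298
  t_26 = 353;  t_27 = 762;  t_28 = 731;  t_29 = 285;  t_30 = 683;  t_31 = 947
  t_32 = 689;  t_33 = 500;  t_34 = 247;  t_35 = 356;  t_36 = 225;  t_37 = 517
  t_38 = 823;  t_39 = 815;  t_40 = 144;  t_41 = 340;  t_42 = 754;  t_43 = 724
  t_44 = 88;  t_45 = 291;  t_46 = 384;  t_47 = 1007;  t_48 = 183;  t_49 = 499
  t_50 = 183;  t_51 = 753;  t_52 = 990;  t_53 = 159;  t_54 = 467;  t_55 = 141
  t_56 = 572;  t_57 = 138;  t_58 = 73;  t_59 = 874;  t_60 = 51;  t_61 = 595
  t_62 = 411;  t_63 = 333;  t_64 = 924;  t_65 = 636;  t_66 = 359;  t_67 = 477
  t_68 = 184;  t_69 = 72;  t_70 = 534;  t_71 = 739;  t_72 = 917;  t_73 = 232
  t_74 = 942;  t_75 = 843;  t_76 = 384;  t_77 = 731;  t_78 = 474;  t_79 = 56
  t_80 = 362;  t_81 = 709;  t_82 = 574;  t_83 = 488;  t_84 = 32;  t_85 = 819
  t_86 = 294;  t_87 = 465;  t_88 = 953;  t_89 = 682;  t_90 = 296;  t_91 = 663
  t_92 = 151;  t_93 = 617;  t_94 = 272;  t_95 = 655;  t_96 = 654;  t_97 = 650
  t_98 = 896;  t_99 = 178;  t_100 = 483;  t_101 = 663;  t_102 = 562;  t_103 = 743
  t_104 = 153;  t_105 = 202;  t_106 = 895;  t_107 = 85;  t_108 = 768;  t_109 = 749
  t_110 = 943;  t_111 = 397;  t_112 = 766;  t_113 = 968;  t_114 = 746;  t_115 = 901
  t_116 = 706;  t_117 = 867;  t_118 = 38;  t_119 = 9;  t_120 = 816;  t_121 = 868
  t_122 = 300;  t_123 = 829;  t_124 = 303;  t_125 = 286;  t_126 = 205;  t_127 = 266
  t_128 = 977;  t_129 = 822;  t_130 = 268;  t_131 = 798;  t_132 = 582;  t_133 = 457
  t_134 = 291;  t_135 = 704;  t_136 = 538;  t_137 = 682;  t_138 = 1008;  t_139 = 351
  t_140 = 782;  t_141 = 9;  t_142 = 444;  t_143 = 997;  t_144 = 10;  t_145 = 149
  t_146 = 814;  t_147 = 164;  t_148 = 122;  t_149 = 250;  t_150 = 487;  t_151 = 886
  t_152 = 621;  t_153 = 668;  t_154 = 60;  t_155 = 524;  t_156 = 602;  t_157 = 880
  t_158 = 175;  t_159 = 549;  t_160 = 902;  t_161 = 617;  t_162 = 401;  t_163 = 179
  t_164 = 543;  t_165 = 7;  t_166 = 434;  t_167 = 855;  t_168 = 406;  t_169 = 636
  t_170 = 618;  t_171 = 851;  t_172 = 55;  t_173 = 361;  t_174 = 897;  t_175 = 135
  t_176 = 473;  t_177 = 37;  t_178 = 898;  t_179 = 614;  t_180 = 461;  t_181 = 534
  t_182 = 40;  t_183 = 305;  t_184 = 810;  t_185 = 836;  t_186 = 249;  t_187 = 822
  t_188 = 632;  t_189 = 151;  t_190 = 128;  t_191 = 645;  t_192 = 583;  t_193 = 346
  t_194 = 923;  t_195 = 817;  t_196 = 728;  t_197 = 820;  t_198 = 263;  t_199 = 223
  t_200 = 434;  t_201 = 747;  t_202 = 476;  t_203 = 682;  t_204 = 30;  t_205 = 88
  t_206 = 638;  t_207 = 402;  t_208 = 990;  t_209 = 839;  t_210 = 101;  t_211 = 823
  t_212 = 14;  t_213 = 495;  t_214 = 513;  t_215 = 429;  t_216 = 26;  t_217 = 460
  t_218 = 511;  t_219 = 317;  t_220 = 847;  t_221 = 451;  t_222 = 779;  t_223 = 17
  t_224 = 459;  t_225 = 703;  t_226 = 137;  t_227 = 195;  t_228 = 702;  t_229 = 961
  t_230 = 577;  t_231 = 304;  t_232 = 729;  t_233 = 889;  t_234 = 442;  t_235 = 932
  t_236 = 595;  t_237 = 475;  t_238 = 441;  t_239 = 822;  t_240 = 536;  t_241 = 998
  t_242 = 281;  t_243 = 795;  t_244 = 129;  t_245 = 640;  t_246 = 511;  t_247 = 227
  t_248 = 569;  t_249 = 153;  t_250 = 289;  t_251 = 222;  t_252 = 104;  t_253 = 569
  t_254 = 719;  t_255 = 109;  t_256 = 392;  t_257 = 607;  t_258 = 513;  t_259 = 373
t_260 = 317·373 + 504·513 = 436
t_261 = 317·436 + 504·373 = 297

297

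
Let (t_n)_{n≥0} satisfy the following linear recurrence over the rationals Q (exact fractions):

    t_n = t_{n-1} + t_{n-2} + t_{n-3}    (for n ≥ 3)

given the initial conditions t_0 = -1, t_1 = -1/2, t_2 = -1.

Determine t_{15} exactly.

-6695/2

t_3 = 1·-1 + 1·-1/2 + 1·-1 = -5/2
t_4 = 1·-5/2 + 1·-1 + 1·-1/2 = -4
t_5 = 1·-4 + 1·-5/2 + 1·-1 = -15/2
t_6 = 1·-15/2 + 1·-4 + 1·-5/2 = -14
t_7 = 1·-14 + 1·-15/2 + 1·-4 = -51/2
t_8 = 1·-51/2 + 1·-14 + 1·-15/2 = -47
t_9 = 1·-47 + 1·-51/2 + 1·-14 = -173/2
t_10 = 1·-173/2 + 1·-47 + 1·-51/2 = -159
t_11 = 1·-159 + 1·-173/2 + 1·-47 = -585/2
t_12 = 1·-585/2 + 1·-159 + 1·-173/2 = -538
t_13 = 1·-538 + 1·-585/2 + 1·-159 = -1979/2
t_14 = 1·-1979/2 + 1·-538 + 1·-585/2 = -1820
t_15 = 1·-1820 + 1·-1979/2 + 1·-538 = -6695/2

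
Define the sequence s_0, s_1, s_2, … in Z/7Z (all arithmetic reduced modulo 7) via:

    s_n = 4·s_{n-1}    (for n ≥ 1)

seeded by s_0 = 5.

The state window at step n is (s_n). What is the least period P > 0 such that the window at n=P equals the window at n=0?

3

n=0: window = (5)
n=1: window = (6)
n=2: window = (3)
n=3: window = (5)
window at n=3 equals window at n=0 → period = 3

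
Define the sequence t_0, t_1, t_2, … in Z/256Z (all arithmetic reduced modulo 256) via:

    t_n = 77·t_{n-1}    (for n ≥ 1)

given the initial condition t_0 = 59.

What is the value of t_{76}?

t_1 = 77·59 = 191
t_2 = 77·191 = 115
t_3 = 77·115 = 151
t_4 = 77·151 = 107
t_5 = 77·107 = 47
t_6 = 77·47 = 35
t_7 = 77·35 = 135
t_8 = 77·135 = 155
t_9 = 77·155 = 159
t_10 = 77·159 = 211
t_11 = 77·211 = 119
t_12 = 77·119 = 203
t_13 = 77·203 = 15
t_14 = 77·15 = 131
t_15 = 77·131 = 103
t_16 = 77·103 = 251
t_17 = 77·251 = 127
t_18 = 77·127 = 51
t_19 = 77·51 = 87
t_20 = 77·87 = 43
t_21 = 77·43 = 239
t_22 = 77·239 = 227
t_23 = 77·227 = 71
t_24 = 77·71 = 91
t_25 = 77·91 = 95
t_26 = 77·95 = 147
t_27 = 77·147 = 55
t_28 = 77·55 = 139
t_29 = 77·139 = 207
t_30 = 77·207 = 67
t_31 = 77·67 = 39
t_32 = 77·39 = 187
t_33 = 77·187 = 63
t_34 = 77·63 = 243
t_35 = 77·243 = 23
t_36 = 77·23 = 235
t_37 = 77·235 = 175
t_38 = 77·175 = 163
t_39 = 77·163 = 7
t_40 = 77·7 = 27
t_41 = 77·27 = 31
t_42 = 77·31 = 83
t_43 = 77·83 = 247
t_44 = 77·247 = 75
t_45 = 77·75 = 143
t_46 = 77·143 = 3
t_47 = 77·3 = 231
t_48 = 77·231 = 123
t_49 = 77·123 = 255
t_50 = 77·255 = 179
t_51 = 77·179 = 215
t_52 = 77·215 = 171
t_53 = 77·171 = 111
t_54 = 77·111 = 99
t_55 = 77·99 = 199
t_56 = 77·199 = 219
t_57 = 77·219 = 223
t_58 = 77·223 = 19
t_59 = 77·19 = 183
t_60 = 77·183 = 11
t_61 = 77·11 = 79
t_62 = 77·79 = 195
t_63 = 77·195 = 167
t_64 = 77·167 = 59
t_65 = 77·59 = 191
t_66 = 77·191 = 115
t_67 = 77·115 = 151
t_68 = 77·151 = 107
t_69 = 77·107 = 47
t_70 = 77·47 = 35
t_71 = 77·35 = 135
t_72 = 77·135 = 155
t_73 = 77·155 = 159
t_74 = 77·159 = 211
t_75 = 77·211 = 119
t_76 = 77·119 = 203

203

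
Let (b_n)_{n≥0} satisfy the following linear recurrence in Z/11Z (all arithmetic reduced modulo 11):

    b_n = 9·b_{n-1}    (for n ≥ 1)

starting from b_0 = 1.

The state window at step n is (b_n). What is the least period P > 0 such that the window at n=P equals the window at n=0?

5

n=0: window = (1)
n=1: window = (9)
n=2: window = (4)
n=3: window = (3)
n=4: window = (5)
n=5: window = (1)
window at n=5 equals window at n=0 → period = 5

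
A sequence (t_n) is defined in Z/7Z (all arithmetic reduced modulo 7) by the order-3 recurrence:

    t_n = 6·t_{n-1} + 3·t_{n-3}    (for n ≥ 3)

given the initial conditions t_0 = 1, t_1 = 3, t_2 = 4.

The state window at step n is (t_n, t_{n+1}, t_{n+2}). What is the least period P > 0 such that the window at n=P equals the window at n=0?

n=0: window = (1, 3, 4)
n=1: window = (3, 4, 6)
n=2: window = (4, 6, 3)
n=3: window = (6, 3, 2)
n=4: window = (3, 2, 2)
n=5: window = (2, 2, 0)
n=6: window = (2, 0, 6)
n=7: window = (0, 6, 0)
n=8: window = (6, 0, 0)
n=9: window = (0, 0, 4)
n=10: window = (0, 4, 3)
n=11: window = (4, 3, 4)
n=12: window = (3, 4, 1)
n=13: window = (4, 1, 1)
n=14: window = (1, 1, 4)
n=15: window = (1, 4, 6)
n=16: window = (4, 6, 4)
n=17: window = (6, 4, 1)
n=18: window = (4, 1, 3)
n=19: window = (1, 3, 2)
n=20: window = (3, 2, 1)
n=21: window = (2, 1, 1)
n=22: window = (1, 1, 5)
n=23: window = (1, 5, 5)
n=24: window = (5, 5, 5)
n=25: window = (5, 5, 3)
n=26: window = (5, 3, 5)
n=27: window = (3, 5, 3)
n=28: window = (5, 3, 6)
n=29: window = (3, 6, 2)
n=30: window = (6, 2, 0)
n=31: window = (2, 0, 4)
n=32: window = (0, 4, 2)
n=33: window = (4, 2, 5)
n=34: window = (2, 5, 0)
n=35: window = (5, 0, 6)
n=36: window = (0, 6, 2)
n=37: window = (6, 2, 5)
n=38: window = (2, 5, 6)
n=39: window = (5, 6, 0)
n=40: window = (6, 0, 1)
n=41: window = (0, 1, 3)
n=42: window = (1, 3, 4)
window at n=42 equals window at n=0 → period = 42

42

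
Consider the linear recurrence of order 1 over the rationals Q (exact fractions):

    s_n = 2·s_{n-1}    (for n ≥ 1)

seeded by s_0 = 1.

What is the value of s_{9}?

s_1 = 2·1 = 2
s_2 = 2·2 = 4
s_3 = 2·4 = 8
s_4 = 2·8 = 16
s_5 = 2·16 = 32
s_6 = 2·32 = 64
s_7 = 2·64 = 128
s_8 = 2·128 = 256
s_9 = 2·256 = 512

512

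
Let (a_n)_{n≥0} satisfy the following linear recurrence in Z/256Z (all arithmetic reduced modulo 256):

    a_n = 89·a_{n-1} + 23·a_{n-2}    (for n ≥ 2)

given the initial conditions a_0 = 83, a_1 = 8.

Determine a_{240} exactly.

83

a_2 = 89·8 + 23·83 = 61
a_3 = 89·61 + 23·8 = 237
a_4 = 89·237 + 23·61 = 224
a_5 = 89·224 + 23·237 = 43
a_6 = 89·43 + 23·224 = 19
a_7 = 89·19 + 23·43 = 120
a_8 = 89·120 + 23·19 = 109
a_9 = 89·109 + 23·120 = 173
a_10 = 89·173 + 23·109 = 240
a_11 = 89·240 + 23·173 = 251
a_12 = 89·251 + 23·240 = 211
a_13 = 89·211 + 23·251 = 232
a_14 = 89·232 + 23·211 = 157
a_15 = 89·157 + 23·232 = 109
a_16 = 89·109 + 23·157 = 0
a_17 = 89·0 + 23·109 = 203
a_18 = 89·203 + 23·0 = 147
a_19 = 89·147 + 23·203 = 88
a_20 = 89·88 + 23·147 = 205
a_21 = 89·205 + 23·88 = 45
a_22 = 89·45 + 23·205 = 16
a_23 = 89·16 + 23·45 = 155
a_24 = 89·155 + 23·16 = 83
a_25 = 89·83 + 23·155 = 200
a_26 = 89·200 + 23·83 = 253
a_27 = 89·253 + 23·200 = 237
a_28 = 89·237 + 23·253 = 32
a_29 = 89·32 + 23·237 = 107
a_30 = 89·107 + 23·32 = 19
a_31 = 89·19 + 23·107 = 56
a_32 = 89·56 + 23·19 = 45
a_33 = 89·45 + 23·56 = 173
a_34 = 89·173 + 23·45 = 48
a_35 = 89·48 + 23·173 = 59
a_36 = 89·59 + 23·48 = 211
a_37 = 89·211 + 23·59 = 168
a_38 = 89·168 + 23·211 = 93
a_39 = 89·93 + 23·168 = 109
a_40 = 89·109 + 23·93 = 64
a_41 = 89·64 + 23·109 = 11
a_42 = 89·11 + 23·64 = 147
a_43 = 89·147 + 23·11 = 24
a_44 = 89·24 + 23·147 = 141
a_45 = 89·141 + 23·24 = 45
a_46 = 89·45 + 23·141 = 80
a_47 = 89·80 + 23·45 = 219
a_48 = 89·219 + 23·80 = 83
a_49 = 89·83 + 23·219 = 136
a_50 = 89·136 + 23·83 = 189
a_51 = 89·189 + 23·136 = 237
a_52 = 89·237 + 23·189 = 96
a_53 = 89·96 + 23·237 = 171
a_54 = 89·171 + 23·96 = 19
a_55 = 89·19 + 23·171 = 248
a_56 = 89·248 + 23·19 = 237
a_57 = 89·237 + 23·248 = 173
a_58 = 89·173 + 23·237 = 112
a_59 = 89·112 + 23·173 = 123
a_60 = 89·123 + 23·112 = 211
a_61 = 89·211 + 23·123 = 104
a_62 = 89·104 + 23·211 = 29
a_63 = 89·29 + 23·104 = 109
a_64 = 89·109 + 23·29 = 128
a_65 = 89·128 + 23·109 = 75
a_66 = 89·75 + 23·128 = 147
a_67 = 89·147 + 23·75 = 216
a_68 = 89·216 + 23·147 = 77
a_69 = 89·77 + 23·216 = 45
a_70 = 89·45 + 23·77 = 144
a_71 = 89·144 + 23·45 = 27
a_72 = 89·27 + 23·144 = 83
a_73 = 89·83 + 23·27 = 72
a_74 = 89·72 + 23·83 = 125
a_75 = 89·125 + 23·72 = 237
a_76 = 89·237 + 23·125 = 160
a_77 = 89·160 + 23·237 = 235
a_78 = 89·235 + 23·160 = 19
a_79 = 89·19 + 23·235 = 184
a_80 = 89·184 + 23·19 = 173
a_81 = 89·173 + 23·184 = 173
a_82 = 89·173 + 23·173 = 176
a_83 = 89·176 + 23·173 = 187
a_84 = 89·187 + 23·176 = 211
a_85 = 89·211 + 23·187 = 40
a_86 = 89·40 + 23·211 = 221
a_87 = 89·221 + 23·40 = 109
a_88 = 89·109 + 23·221 = 192
a_89 = 89·192 + 23·109 = 139
a_90 = 89·139 + 23·192 = 147
a_91 = 89·147 + 23·139 = 152
a_92 = 89·152 + 23·147 = 13
a_93 = 89·13 + 23·152 = 45
a_94 = 89·45 + 23·13 = 208
a_95 = 89·208 + 23·45 = 91
a_96 = 89·91 + 23·208 = 83
a_97 = 89·83 + 23·91 = 8
(a_96, a_97) = (83, 8) = (a_0, a_1), so the sequence has period 96.
240 ≡ 48 (mod 96), hence a_240 = a_48 = 83.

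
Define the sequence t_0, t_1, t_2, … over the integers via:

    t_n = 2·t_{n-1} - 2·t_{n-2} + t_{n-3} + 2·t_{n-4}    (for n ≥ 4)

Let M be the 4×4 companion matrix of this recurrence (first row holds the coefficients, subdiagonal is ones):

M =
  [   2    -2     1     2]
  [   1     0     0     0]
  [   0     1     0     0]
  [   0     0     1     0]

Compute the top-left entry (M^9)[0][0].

33

(M^9)[0][0] is the top entry after applying M 9 times to the unit state (1, 0, 0, 0). Equivalently it is h_{12} for the auxiliary sequence (h_n) obeying the same recurrence with h_3 = 1 and h_i = 0 for 0 ≤ i < 3:
h_4 = 2·1 + -2·0 + 1·0 + 2·0 = 2
h_5 = 2·2 + -2·1 + 1·0 + 2·0 = 2
h_6 = 2·2 + -2·2 + 1·1 + 2·0 = 1
h_7 = 2·1 + -2·2 + 1·2 + 2·1 = 2
h_8 = 2·2 + -2·1 + 1·2 + 2·2 = 8
h_9 = 2·8 + -2·2 + 1·1 + 2·2 = 17
h_10 = 2·17 + -2·8 + 1·2 + 2·1 = 22
h_11 = 2·22 + -2·17 + 1·8 + 2·2 = 22
h_12 = 2·22 + -2·22 + 1·17 + 2·8 = 33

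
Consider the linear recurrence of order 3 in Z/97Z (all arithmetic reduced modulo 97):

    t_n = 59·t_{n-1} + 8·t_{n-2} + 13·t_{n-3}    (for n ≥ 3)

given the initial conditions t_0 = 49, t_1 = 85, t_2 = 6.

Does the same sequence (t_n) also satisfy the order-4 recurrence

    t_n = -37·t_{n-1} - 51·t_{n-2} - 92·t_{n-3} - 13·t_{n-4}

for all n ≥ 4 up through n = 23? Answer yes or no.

Terms t_0..t_23: 49, 85, 6, 22, 26, 42, 62, 64, 65, 12, 23, 67, 25, 79, 9, 33, 39, 63, 93, 96, 49, 18, 83, 52
n=4: candidate gives 26, actual t_4 = 26 ✓
n=5: candidate gives 42, actual t_5 = 42 ✓
n=6: candidate gives 62, actual t_6 = 62 ✓
n=7: candidate gives 64, actual t_7 = 64 ✓
n=8: candidate gives 65, actual t_8 = 65 ✓
n=9: candidate gives 12, actual t_9 = 12 ✓
n=10: candidate gives 23, actual t_10 = 23 ✓
n=11: candidate gives 67, actual t_11 = 67 ✓
n=12: candidate gives 25, actual t_12 = 25 ✓
n=13: candidate gives 79, actual t_13 = 79 ✓
n=14: candidate gives 9, actual t_14 = 9 ✓
n=15: candidate gives 33, actual t_15 = 33 ✓
n=16: candidate gives 39, actual t_16 = 39 ✓
n=17: candidate gives 63, actual t_17 = 63 ✓
n=18: candidate gives 93, actual t_18 = 93 ✓
n=19: candidate gives 96, actual t_19 = 96 ✓
n=20: candidate gives 49, actual t_20 = 49 ✓
n=21: candidate gives 18, actual t_21 = 18 ✓
n=22: candidate gives 83, actual t_22 = 83 ✓
n=23: candidate gives 52, actual t_23 = 52 ✓

yes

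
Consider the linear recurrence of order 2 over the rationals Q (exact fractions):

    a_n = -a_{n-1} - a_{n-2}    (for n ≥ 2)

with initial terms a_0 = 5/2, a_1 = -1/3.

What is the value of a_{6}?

5/2

a_2 = -1·-1/3 + -1·5/2 = -13/6
a_3 = -1·-13/6 + -1·-1/3 = 5/2
a_4 = -1·5/2 + -1·-13/6 = -1/3
a_5 = -1·-1/3 + -1·5/2 = -13/6
a_6 = -1·-13/6 + -1·-1/3 = 5/2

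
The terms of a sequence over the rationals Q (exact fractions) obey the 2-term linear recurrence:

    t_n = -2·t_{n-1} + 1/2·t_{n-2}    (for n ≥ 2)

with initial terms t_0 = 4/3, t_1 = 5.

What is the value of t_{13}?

t_2 = -2·5 + 1/2·4/3 = -28/3
t_3 = -2·-28/3 + 1/2·5 = 127/6
t_4 = -2·127/6 + 1/2·-28/3 = -47
t_5 = -2·-47 + 1/2·127/6 = 1255/12
t_6 = -2·1255/12 + 1/2·-47 = -698/3
t_7 = -2·-698/3 + 1/2·1255/12 = 4141/8
t_8 = -2·4141/8 + 1/2·-698/3 = -13819/12
t_9 = -2·-13819/12 + 1/2·4141/8 = 122975/48
t_10 = -2·122975/48 + 1/2·-13819/12 = -22799/4
t_11 = -2·-22799/4 + 1/2·122975/48 = 1217327/96
t_12 = -2·1217327/96 + 1/2·-22799/4 = -1354121/48
t_13 = -2·-1354121/48 + 1/2·1217327/96 = 4016765/64

4016765/64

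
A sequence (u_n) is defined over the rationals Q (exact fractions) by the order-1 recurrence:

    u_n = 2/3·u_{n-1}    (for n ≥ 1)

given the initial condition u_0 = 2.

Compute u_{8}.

u_1 = 2/3·2 = 4/3
u_2 = 2/3·4/3 = 8/9
u_3 = 2/3·8/9 = 16/27
u_4 = 2/3·16/27 = 32/81
u_5 = 2/3·32/81 = 64/243
u_6 = 2/3·64/243 = 128/729
u_7 = 2/3·128/729 = 256/2187
u_8 = 2/3·256/2187 = 512/6561

512/6561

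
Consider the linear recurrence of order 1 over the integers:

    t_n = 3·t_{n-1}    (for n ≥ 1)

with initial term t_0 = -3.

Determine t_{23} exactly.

-282429536481

t_1 = 3·-3 = -9
t_2 = 3·-9 = -27
t_3 = 3·-27 = -81
t_4 = 3·-81 = -243
t_5 = 3·-243 = -729
t_6 = 3·-729 = -2187
t_7 = 3·-2187 = -6561
t_8 = 3·-6561 = -19683
t_9 = 3·-19683 = -59049
t_10 = 3·-59049 = -177147
t_11 = 3·-177147 = -531441
t_12 = 3·-531441 = -1594323
t_13 = 3·-1594323 = -4782969
t_14 = 3·-4782969 = -14348907
t_15 = 3·-14348907 = -43046721
t_16 = 3·-43046721 = -129140163
t_17 = 3·-129140163 = -387420489
t_18 = 3·-387420489 = -1162261467
t_19 = 3·-1162261467 = -3486784401
t_20 = 3·-3486784401 = -10460353203
t_21 = 3·-10460353203 = -31381059609
t_22 = 3·-31381059609 = -94143178827
t_23 = 3·-94143178827 = -282429536481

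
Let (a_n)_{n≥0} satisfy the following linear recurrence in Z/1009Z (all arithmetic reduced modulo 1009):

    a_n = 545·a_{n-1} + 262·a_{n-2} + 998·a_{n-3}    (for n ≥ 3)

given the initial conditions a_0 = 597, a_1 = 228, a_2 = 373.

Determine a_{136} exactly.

a_3 = 545·373 + 262·228 + 998·597 = 168
a_4 = 545·168 + 262·373 + 998·228 = 113
a_5 = 545·113 + 262·168 + 998·373 = 598
a_6 = 545·598 + 262·113 + 998·168 = 518
a_7 = 545·518 + 262·598 + 998·113 = 846
a_8 = 545·846 + 262·518 + 998·598 = 952
Continuing the recurrence:
  a_9 = 242;  a_10 = 696;  a_11 = 400;  a_12 = 144;  a_13 = 58;  a_14 = 362
  a_15 = 21;  a_16 = 715;  a_17 = 712;  a_18 = 9;  a_19 = 955;  a_20 = 411
  a_21 = 885;  a_22 = 336;  a_23 = 815;  a_24 = 819;  a_25 = 339;  a_26 = 894
  a_27 = 990;  a_28 = 182;  a_29 = 631;  a_30 = 296;  a_31 = 751;  a_32 = 631
  a_33 = 613;  a_34 = 772;  a_35 = 284;  a_36 = 178;  a_37 = 477;  a_38 = 777
  a_39 = 612;  a_40 = 124;  a_41 = 424;  a_42 = 550;  a_43 = 829;  a_44 = 976
  a_45 = 444;  a_46 = 217;  a_47 = 868;  a_48 = 350;  a_49 = 71;  a_50 = 776
  a_51 = 775;  a_52 = 335;  a_53 = 732;  a_54 = 928;  a_55 = 676;  a_56 = 122
  a_57 = 315;  a_58 = 457;  a_59 = 310;  a_60 = 681;  a_61 = 351;  a_62 = 40
  a_63 = 326;  a_64 = 651;  a_65 = 852;  a_66 = 691;  a_67 = 375;  a_68 = 697
  a_69 = 320;  a_70 = 748;  a_71 = 522;  a_72 = 698;  a_73 = 410;  a_74 = 11
  a_75 = 801;  a_76 = 38;  a_77 = 399;  a_78 = 656;  a_79 = 527;  a_80 = 648
  a_81 = 707;  a_82 = 398;  a_83 = 497;  a_84 = 88;  a_85 = 248;  a_86 = 390
  a_87 = 92;  a_88 = 260;  a_89 = 74;  a_90 = 484;  a_91 = 815;  a_92 = 84
  a_93 = 727;  a_94 = 613;  a_95 = 973;  a_96 = 810;  a_97 = 486;  a_98 = 229
  a_99 = 58;  a_100 = 497;  a_101 = 13;  a_102 = 446;  a_103 = 867;  a_104 = 977
  a_105 = 990;  a_106 = 985;  a_107 = 456;  a_108 = 281;  a_109 = 451;  a_110 = 602
  a_111 = 210;  a_112 = 837;  a_113 = 63;  a_114 = 78;  a_115 = 368;  a_116 = 341
  a_117 = 901;  a_118 = 200;  a_119 = 269;  a_120 = 411;  a_121 = 672;  a_122 = 769
  a_123 = 383;  a_124 = 230;  a_125 = 302;  a_126 = 675;  a_127 = 509;  a_128 = 919
  a_129 = 199;  a_130 = 574;  a_131 = 700;  a_132 = 983;  a_133 = 467;  a_134 = 870
a_135 = 545·870 + 262·467 + 998·983 = 471
a_136 = 545·471 + 262·870 + 998·467 = 223

223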